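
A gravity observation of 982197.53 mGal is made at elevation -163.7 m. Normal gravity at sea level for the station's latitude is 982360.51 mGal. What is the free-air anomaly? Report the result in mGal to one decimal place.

Free-air correction = 0.3086 × -163.7 = -50.52 mGal
Free-air anomaly = 982197.53 − 982360.51 + (-50.52) = -213.50 mGal

-213.5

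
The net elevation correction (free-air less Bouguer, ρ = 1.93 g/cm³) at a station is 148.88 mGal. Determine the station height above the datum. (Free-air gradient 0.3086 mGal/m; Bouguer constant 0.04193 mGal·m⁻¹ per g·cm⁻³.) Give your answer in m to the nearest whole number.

654

Combined gradient = 0.3086 − 0.04193 × 1.93 = 0.2276751 mGal/m
h = 148.88 / 0.2276751 = 653.91 m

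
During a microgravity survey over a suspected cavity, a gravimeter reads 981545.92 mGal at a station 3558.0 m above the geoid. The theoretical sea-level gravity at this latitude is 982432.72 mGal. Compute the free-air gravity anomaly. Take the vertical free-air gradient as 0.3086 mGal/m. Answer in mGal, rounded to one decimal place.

211.2

Free-air correction = 0.3086 × 3558.0 = 1098.00 mGal
Free-air anomaly = 981545.92 − 982432.72 + (1098.00) = 211.20 mGal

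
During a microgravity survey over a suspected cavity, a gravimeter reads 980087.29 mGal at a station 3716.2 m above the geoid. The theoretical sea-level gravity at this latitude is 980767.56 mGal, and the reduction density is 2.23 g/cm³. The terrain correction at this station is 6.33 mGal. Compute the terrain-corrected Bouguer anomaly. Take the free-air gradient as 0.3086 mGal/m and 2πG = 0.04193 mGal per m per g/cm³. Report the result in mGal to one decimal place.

125.4

Free-air correction = 0.3086 × 3716.2 = 1146.82 mGal
Free-air anomaly = 980087.29 − 980767.56 + (1146.82) = 466.55 mGal
Bouguer slab correction = 0.04193 × 2.23 × 3716.2 = 347.48 mGal
Simple Bouguer anomaly = 466.55 − (347.48) = 119.07 mGal
Complete Bouguer anomaly = 119.07 + 6.33 = 125.40 mGal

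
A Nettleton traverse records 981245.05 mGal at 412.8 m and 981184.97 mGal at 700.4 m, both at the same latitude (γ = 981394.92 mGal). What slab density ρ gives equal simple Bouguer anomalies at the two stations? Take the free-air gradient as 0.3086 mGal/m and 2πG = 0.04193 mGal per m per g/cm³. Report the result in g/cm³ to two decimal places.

Δg_obs = 981184.97 − 981245.05 = -60.08 mGal over Δh = 700.4 − 412.8 = 287.6 m
Equal Bouguer anomalies ⇒ Δg_obs + (0.3086 − 0.04193ρ)·Δh = 0
0.3086 − 0.04193ρ = −Δg_obs/Δh = 0.20890
ρ = (0.3086 − 0.20890) / 0.04193 = 2.38 g/cm³

2.38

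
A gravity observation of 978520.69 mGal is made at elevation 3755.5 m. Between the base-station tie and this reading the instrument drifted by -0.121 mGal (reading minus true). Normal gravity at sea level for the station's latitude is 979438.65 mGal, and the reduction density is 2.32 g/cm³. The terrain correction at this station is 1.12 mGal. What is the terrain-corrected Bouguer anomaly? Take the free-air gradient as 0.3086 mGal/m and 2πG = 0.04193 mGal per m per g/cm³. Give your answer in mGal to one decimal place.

-123.1

Drift-corrected reading = 978520.69 − (-0.121) = 978520.811 mGal
Free-air correction = 0.3086 × 3755.5 = 1158.95 mGal
Free-air anomaly = 978520.811 − 979438.65 + (1158.95) = 241.111 mGal
Bouguer slab correction = 0.04193 × 2.32 × 3755.5 = 365.33 mGal
Simple Bouguer anomaly = 241.111 − (365.33) = -124.219 mGal
Complete Bouguer anomaly = -124.219 + 1.12 = -123.099 mGal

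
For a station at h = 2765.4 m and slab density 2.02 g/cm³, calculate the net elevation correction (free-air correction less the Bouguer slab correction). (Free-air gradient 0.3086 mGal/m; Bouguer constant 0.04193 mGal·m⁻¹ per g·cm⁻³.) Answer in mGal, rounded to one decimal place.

619.2

Combined gradient = 0.3086 − 0.04193 × 2.02 = 0.2239014 mGal/m
Combined elevation correction = 0.2239014 × 2765.4 = 619.2 mGal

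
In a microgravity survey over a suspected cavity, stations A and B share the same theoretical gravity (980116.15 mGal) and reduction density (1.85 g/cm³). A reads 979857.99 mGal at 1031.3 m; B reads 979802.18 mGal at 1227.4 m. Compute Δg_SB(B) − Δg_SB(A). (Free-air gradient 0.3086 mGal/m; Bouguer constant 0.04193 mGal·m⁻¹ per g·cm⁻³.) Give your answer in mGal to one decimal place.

-10.5

Δg_SB(A) = 979857.99 − 980116.15 + 0.3086×1031.3 − 0.04193×1.85×1031.3 = -19.90 mGal
Δg_SB(B) = 979802.18 − 980116.15 + 0.3086×1227.4 − 0.04193×1.85×1227.4 = -30.40 mGal
Difference = -30.40 − (-19.90) = -10.50 mGal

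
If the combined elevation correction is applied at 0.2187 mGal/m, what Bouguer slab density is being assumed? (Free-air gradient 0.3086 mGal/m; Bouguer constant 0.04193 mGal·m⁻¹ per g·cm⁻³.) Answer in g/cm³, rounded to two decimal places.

0.2187 = 0.3086 − 0.04193 × ρ
ρ = (0.3086 − 0.2187) / 0.04193 = 2.14 g/cm³

2.14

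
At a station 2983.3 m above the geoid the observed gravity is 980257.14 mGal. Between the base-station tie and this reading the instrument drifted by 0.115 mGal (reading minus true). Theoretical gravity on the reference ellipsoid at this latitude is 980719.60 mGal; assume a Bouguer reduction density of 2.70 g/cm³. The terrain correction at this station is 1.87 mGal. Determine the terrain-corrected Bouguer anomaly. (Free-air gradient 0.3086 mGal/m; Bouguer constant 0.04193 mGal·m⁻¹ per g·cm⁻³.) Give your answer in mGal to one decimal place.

122.2

Drift-corrected reading = 980257.14 − (0.115) = 980257.025 mGal
Free-air correction = 0.3086 × 2983.3 = 920.65 mGal
Free-air anomaly = 980257.025 − 980719.60 + (920.65) = 458.075 mGal
Bouguer slab correction = 0.04193 × 2.70 × 2983.3 = 337.74 mGal
Simple Bouguer anomaly = 458.075 − (337.74) = 120.335 mGal
Complete Bouguer anomaly = 120.335 + 1.87 = 122.205 mGal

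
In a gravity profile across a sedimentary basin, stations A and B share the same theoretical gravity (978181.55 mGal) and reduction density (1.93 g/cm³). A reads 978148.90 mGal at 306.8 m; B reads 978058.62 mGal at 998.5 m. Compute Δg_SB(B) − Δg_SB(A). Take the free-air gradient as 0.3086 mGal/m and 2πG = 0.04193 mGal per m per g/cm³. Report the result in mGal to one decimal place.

Δg_SB(A) = 978148.90 − 978181.55 + 0.3086×306.8 − 0.04193×1.93×306.8 = 37.20 mGal
Δg_SB(B) = 978058.62 − 978181.55 + 0.3086×998.5 − 0.04193×1.93×998.5 = 104.40 mGal
Difference = 104.40 − (37.20) = 67.20 mGal

67.2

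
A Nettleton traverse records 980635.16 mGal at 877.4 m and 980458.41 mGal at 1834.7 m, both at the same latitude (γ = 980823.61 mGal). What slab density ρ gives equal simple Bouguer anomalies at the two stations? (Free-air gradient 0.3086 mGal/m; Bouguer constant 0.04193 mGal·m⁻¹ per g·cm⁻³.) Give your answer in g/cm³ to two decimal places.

Δg_obs = 980458.41 − 980635.16 = -176.75 mGal over Δh = 1834.7 − 877.4 = 957.3 m
Equal Bouguer anomalies ⇒ Δg_obs + (0.3086 − 0.04193ρ)·Δh = 0
0.3086 − 0.04193ρ = −Δg_obs/Δh = 0.18463
ρ = (0.3086 − 0.18463) / 0.04193 = 2.96 g/cm³

2.96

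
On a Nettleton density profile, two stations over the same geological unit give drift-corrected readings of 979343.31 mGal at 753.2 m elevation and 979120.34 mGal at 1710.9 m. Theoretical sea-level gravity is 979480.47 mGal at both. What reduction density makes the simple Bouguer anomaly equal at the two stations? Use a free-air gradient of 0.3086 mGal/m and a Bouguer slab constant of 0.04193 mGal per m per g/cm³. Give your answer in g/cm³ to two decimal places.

Δg_obs = 979120.34 − 979343.31 = -222.97 mGal over Δh = 1710.9 − 753.2 = 957.7 m
Equal Bouguer anomalies ⇒ Δg_obs + (0.3086 − 0.04193ρ)·Δh = 0
0.3086 − 0.04193ρ = −Δg_obs/Δh = 0.23282
ρ = (0.3086 − 0.23282) / 0.04193 = 1.81 g/cm³

1.81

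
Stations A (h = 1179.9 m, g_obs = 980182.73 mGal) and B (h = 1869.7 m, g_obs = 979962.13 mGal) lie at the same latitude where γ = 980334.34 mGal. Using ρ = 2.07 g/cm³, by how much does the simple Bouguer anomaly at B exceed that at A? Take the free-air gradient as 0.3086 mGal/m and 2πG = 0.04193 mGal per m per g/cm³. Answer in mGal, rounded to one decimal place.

Δg_SB(A) = 980182.73 − 980334.34 + 0.3086×1179.9 − 0.04193×2.07×1179.9 = 110.10 mGal
Δg_SB(B) = 979962.13 − 980334.34 + 0.3086×1869.7 − 0.04193×2.07×1869.7 = 42.50 mGal
Difference = 42.50 − (110.10) = -67.60 mGal

-67.6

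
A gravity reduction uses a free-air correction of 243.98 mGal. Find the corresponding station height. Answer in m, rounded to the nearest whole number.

791

h = 243.98 / 0.3086 = 790.60 m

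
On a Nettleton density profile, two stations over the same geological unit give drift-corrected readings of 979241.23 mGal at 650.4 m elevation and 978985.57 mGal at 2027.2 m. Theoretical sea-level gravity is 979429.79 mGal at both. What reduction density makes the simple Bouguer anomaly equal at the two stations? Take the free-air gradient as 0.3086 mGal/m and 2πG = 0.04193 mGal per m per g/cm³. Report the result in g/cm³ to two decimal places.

2.93

Δg_obs = 978985.57 − 979241.23 = -255.66 mGal over Δh = 2027.2 − 650.4 = 1376.8 m
Equal Bouguer anomalies ⇒ Δg_obs + (0.3086 − 0.04193ρ)·Δh = 0
0.3086 − 0.04193ρ = −Δg_obs/Δh = 0.18569
ρ = (0.3086 − 0.18569) / 0.04193 = 2.93 g/cm³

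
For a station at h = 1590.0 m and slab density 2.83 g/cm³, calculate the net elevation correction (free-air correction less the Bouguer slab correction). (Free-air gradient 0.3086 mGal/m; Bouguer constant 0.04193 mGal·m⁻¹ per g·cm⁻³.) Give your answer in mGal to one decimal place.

302.0

Combined gradient = 0.3086 − 0.04193 × 2.83 = 0.1899381 mGal/m
Combined elevation correction = 0.1899381 × 1590.0 = 302.0 mGal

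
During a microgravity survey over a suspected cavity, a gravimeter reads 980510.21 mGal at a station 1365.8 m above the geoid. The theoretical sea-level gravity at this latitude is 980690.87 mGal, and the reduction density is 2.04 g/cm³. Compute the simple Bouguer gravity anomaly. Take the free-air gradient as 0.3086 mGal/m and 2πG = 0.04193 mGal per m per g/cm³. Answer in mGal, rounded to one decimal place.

Free-air correction = 0.3086 × 1365.8 = 421.49 mGal
Free-air anomaly = 980510.21 − 980690.87 + (421.49) = 240.83 mGal
Bouguer slab correction = 0.04193 × 2.04 × 1365.8 = 116.83 mGal
Simple Bouguer anomaly = 240.83 − (116.83) = 124.00 mGal

124.0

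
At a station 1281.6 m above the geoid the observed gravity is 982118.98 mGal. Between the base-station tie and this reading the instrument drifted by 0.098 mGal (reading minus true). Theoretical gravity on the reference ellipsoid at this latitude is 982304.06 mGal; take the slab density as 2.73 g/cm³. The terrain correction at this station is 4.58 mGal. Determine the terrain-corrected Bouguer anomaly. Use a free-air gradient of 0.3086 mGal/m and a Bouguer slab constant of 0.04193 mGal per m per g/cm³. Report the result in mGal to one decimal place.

68.2

Drift-corrected reading = 982118.98 − (0.098) = 982118.882 mGal
Free-air correction = 0.3086 × 1281.6 = 395.50 mGal
Free-air anomaly = 982118.882 − 982304.06 + (395.50) = 210.322 mGal
Bouguer slab correction = 0.04193 × 2.73 × 1281.6 = 146.70 mGal
Simple Bouguer anomaly = 210.322 − (146.70) = 63.622 mGal
Complete Bouguer anomaly = 63.622 + 4.58 = 68.202 mGal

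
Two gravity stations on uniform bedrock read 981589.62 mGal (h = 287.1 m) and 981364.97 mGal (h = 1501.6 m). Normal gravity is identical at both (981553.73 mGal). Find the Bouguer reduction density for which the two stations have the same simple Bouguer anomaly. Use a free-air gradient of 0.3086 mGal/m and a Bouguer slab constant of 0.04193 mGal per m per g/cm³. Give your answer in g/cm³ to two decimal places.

2.95

Δg_obs = 981364.97 − 981589.62 = -224.65 mGal over Δh = 1501.6 − 287.1 = 1214.5 m
Equal Bouguer anomalies ⇒ Δg_obs + (0.3086 − 0.04193ρ)·Δh = 0
0.3086 − 0.04193ρ = −Δg_obs/Δh = 0.18497
ρ = (0.3086 − 0.18497) / 0.04193 = 2.95 g/cm³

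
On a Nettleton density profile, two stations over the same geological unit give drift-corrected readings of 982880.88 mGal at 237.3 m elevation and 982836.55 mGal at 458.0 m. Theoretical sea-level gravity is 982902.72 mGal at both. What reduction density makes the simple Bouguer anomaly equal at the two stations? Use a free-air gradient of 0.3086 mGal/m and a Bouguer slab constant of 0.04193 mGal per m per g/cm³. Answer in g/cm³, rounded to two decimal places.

Δg_obs = 982836.55 − 982880.88 = -44.33 mGal over Δh = 458.0 − 237.3 = 220.7 m
Equal Bouguer anomalies ⇒ Δg_obs + (0.3086 − 0.04193ρ)·Δh = 0
0.3086 − 0.04193ρ = −Δg_obs/Δh = 0.20086
ρ = (0.3086 − 0.20086) / 0.04193 = 2.57 g/cm³

2.57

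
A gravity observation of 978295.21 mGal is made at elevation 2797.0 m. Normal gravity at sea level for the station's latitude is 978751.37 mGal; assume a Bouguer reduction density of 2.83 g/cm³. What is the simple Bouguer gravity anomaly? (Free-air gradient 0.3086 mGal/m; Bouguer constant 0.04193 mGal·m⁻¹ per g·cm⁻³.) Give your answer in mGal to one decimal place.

Free-air correction = 0.3086 × 2797.0 = 863.15 mGal
Free-air anomaly = 978295.21 − 978751.37 + (863.15) = 406.99 mGal
Bouguer slab correction = 0.04193 × 2.83 × 2797.0 = 331.90 mGal
Simple Bouguer anomaly = 406.99 − (331.90) = 75.09 mGal

75.1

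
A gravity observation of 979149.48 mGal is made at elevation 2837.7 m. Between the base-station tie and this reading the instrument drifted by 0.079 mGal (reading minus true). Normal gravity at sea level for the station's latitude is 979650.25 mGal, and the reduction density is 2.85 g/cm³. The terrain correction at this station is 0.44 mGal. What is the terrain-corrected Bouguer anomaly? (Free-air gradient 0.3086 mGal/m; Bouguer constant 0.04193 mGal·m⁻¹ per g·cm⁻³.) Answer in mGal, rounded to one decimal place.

36.2

Drift-corrected reading = 979149.48 − (0.079) = 979149.401 mGal
Free-air correction = 0.3086 × 2837.7 = 875.71 mGal
Free-air anomaly = 979149.401 − 979650.25 + (875.71) = 374.861 mGal
Bouguer slab correction = 0.04193 × 2.85 × 2837.7 = 339.11 mGal
Simple Bouguer anomaly = 374.861 − (339.11) = 35.751 mGal
Complete Bouguer anomaly = 35.751 + 0.44 = 36.191 mGal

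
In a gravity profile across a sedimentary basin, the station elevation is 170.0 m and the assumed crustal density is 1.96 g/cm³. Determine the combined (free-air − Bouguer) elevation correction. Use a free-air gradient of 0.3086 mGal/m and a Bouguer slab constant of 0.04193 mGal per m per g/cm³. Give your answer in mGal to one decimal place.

Combined gradient = 0.3086 − 0.04193 × 1.96 = 0.2264172 mGal/m
Combined elevation correction = 0.2264172 × 170.0 = 38.5 mGal

38.5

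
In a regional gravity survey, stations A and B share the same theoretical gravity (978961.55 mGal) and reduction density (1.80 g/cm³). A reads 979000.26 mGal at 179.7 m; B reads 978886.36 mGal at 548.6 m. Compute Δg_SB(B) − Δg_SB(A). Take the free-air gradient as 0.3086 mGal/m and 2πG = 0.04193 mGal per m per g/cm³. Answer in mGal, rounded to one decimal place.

-27.9

Δg_SB(A) = 979000.26 − 978961.55 + 0.3086×179.7 − 0.04193×1.80×179.7 = 80.60 mGal
Δg_SB(B) = 978886.36 − 978961.55 + 0.3086×548.6 − 0.04193×1.80×548.6 = 52.70 mGal
Difference = 52.70 − (80.60) = -27.90 mGal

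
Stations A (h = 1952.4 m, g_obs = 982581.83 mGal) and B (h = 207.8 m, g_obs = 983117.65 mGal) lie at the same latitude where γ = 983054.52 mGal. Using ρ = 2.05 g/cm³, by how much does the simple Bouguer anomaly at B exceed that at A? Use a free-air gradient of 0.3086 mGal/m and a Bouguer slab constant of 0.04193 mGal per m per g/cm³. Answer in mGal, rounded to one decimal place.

147.4

Δg_SB(A) = 982581.83 − 983054.52 + 0.3086×1952.4 − 0.04193×2.05×1952.4 = -38.00 mGal
Δg_SB(B) = 983117.65 − 983054.52 + 0.3086×207.8 − 0.04193×2.05×207.8 = 109.40 mGal
Difference = 109.40 − (-38.00) = 147.40 mGal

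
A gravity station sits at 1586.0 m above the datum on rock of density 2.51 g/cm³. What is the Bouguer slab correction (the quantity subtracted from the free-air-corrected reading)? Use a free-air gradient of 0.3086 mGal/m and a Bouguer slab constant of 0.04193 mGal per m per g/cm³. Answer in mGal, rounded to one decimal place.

Bouguer slab correction = 0.04193 × 2.51 × 1586.0 = 166.9 mGal

166.9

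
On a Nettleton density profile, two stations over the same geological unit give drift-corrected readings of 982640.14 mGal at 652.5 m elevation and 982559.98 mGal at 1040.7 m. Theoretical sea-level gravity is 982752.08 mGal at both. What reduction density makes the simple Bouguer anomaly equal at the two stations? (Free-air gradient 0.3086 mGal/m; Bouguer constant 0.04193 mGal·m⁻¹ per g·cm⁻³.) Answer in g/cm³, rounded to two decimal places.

Δg_obs = 982559.98 − 982640.14 = -80.16 mGal over Δh = 1040.7 − 652.5 = 388.2 m
Equal Bouguer anomalies ⇒ Δg_obs + (0.3086 − 0.04193ρ)·Δh = 0
0.3086 − 0.04193ρ = −Δg_obs/Δh = 0.20649
ρ = (0.3086 − 0.20649) / 0.04193 = 2.44 g/cm³

2.44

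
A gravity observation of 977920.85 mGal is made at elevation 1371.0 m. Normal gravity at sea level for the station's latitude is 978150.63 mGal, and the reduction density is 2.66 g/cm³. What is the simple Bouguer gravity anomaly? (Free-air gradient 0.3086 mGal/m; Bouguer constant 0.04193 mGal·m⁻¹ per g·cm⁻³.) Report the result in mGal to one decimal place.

40.4

Free-air correction = 0.3086 × 1371.0 = 423.09 mGal
Free-air anomaly = 977920.85 − 978150.63 + (423.09) = 193.31 mGal
Bouguer slab correction = 0.04193 × 2.66 × 1371.0 = 152.91 mGal
Simple Bouguer anomaly = 193.31 − (152.91) = 40.40 mGal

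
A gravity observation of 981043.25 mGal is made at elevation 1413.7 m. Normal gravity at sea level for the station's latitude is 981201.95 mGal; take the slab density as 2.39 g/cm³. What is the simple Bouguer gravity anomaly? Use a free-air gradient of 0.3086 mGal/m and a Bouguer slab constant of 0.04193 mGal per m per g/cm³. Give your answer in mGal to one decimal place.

135.9

Free-air correction = 0.3086 × 1413.7 = 436.27 mGal
Free-air anomaly = 981043.25 − 981201.95 + (436.27) = 277.57 mGal
Bouguer slab correction = 0.04193 × 2.39 × 1413.7 = 141.67 mGal
Simple Bouguer anomaly = 277.57 − (141.67) = 135.90 mGal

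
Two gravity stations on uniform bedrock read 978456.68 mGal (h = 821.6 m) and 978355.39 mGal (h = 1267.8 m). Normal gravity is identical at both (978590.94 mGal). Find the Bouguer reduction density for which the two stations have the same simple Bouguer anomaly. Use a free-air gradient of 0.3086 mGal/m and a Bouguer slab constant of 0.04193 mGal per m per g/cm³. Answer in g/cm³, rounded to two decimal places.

1.95

Δg_obs = 978355.39 − 978456.68 = -101.29 mGal over Δh = 1267.8 − 821.6 = 446.2 m
Equal Bouguer anomalies ⇒ Δg_obs + (0.3086 − 0.04193ρ)·Δh = 0
0.3086 − 0.04193ρ = −Δg_obs/Δh = 0.22701
ρ = (0.3086 − 0.22701) / 0.04193 = 1.95 g/cm³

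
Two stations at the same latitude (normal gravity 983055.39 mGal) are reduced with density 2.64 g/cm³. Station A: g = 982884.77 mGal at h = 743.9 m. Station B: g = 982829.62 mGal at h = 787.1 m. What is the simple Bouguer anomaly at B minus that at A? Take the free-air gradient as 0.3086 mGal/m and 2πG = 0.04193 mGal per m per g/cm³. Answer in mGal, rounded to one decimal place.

Δg_SB(A) = 982884.77 − 983055.39 + 0.3086×743.9 − 0.04193×2.64×743.9 = -23.40 mGal
Δg_SB(B) = 982829.62 − 983055.39 + 0.3086×787.1 − 0.04193×2.64×787.1 = -70.00 mGal
Difference = -70.00 − (-23.40) = -46.60 mGal

-46.6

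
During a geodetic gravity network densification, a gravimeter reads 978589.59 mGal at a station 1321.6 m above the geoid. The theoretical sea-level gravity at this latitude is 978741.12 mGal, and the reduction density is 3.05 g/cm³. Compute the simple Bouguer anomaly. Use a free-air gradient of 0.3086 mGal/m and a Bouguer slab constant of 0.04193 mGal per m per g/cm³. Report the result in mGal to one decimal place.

87.3

Free-air correction = 0.3086 × 1321.6 = 407.85 mGal
Free-air anomaly = 978589.59 − 978741.12 + (407.85) = 256.32 mGal
Bouguer slab correction = 0.04193 × 3.05 × 1321.6 = 169.01 mGal
Simple Bouguer anomaly = 256.32 − (169.01) = 87.31 mGal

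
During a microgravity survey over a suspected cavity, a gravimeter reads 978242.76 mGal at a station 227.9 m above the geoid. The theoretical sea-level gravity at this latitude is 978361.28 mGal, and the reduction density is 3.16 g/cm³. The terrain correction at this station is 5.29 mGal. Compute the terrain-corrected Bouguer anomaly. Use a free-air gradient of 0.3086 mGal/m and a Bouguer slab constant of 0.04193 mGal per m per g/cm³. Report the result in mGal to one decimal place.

-73.1

Free-air correction = 0.3086 × 227.9 = 70.33 mGal
Free-air anomaly = 978242.76 − 978361.28 + (70.33) = -48.19 mGal
Bouguer slab correction = 0.04193 × 3.16 × 227.9 = 30.20 mGal
Simple Bouguer anomaly = -48.19 − (30.20) = -78.39 mGal
Complete Bouguer anomaly = -78.39 + 5.29 = -73.10 mGal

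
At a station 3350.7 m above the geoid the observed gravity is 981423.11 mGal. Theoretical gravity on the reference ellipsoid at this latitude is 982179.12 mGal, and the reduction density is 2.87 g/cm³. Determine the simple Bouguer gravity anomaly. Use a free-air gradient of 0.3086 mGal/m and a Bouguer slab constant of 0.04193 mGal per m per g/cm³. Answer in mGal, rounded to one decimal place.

-125.2

Free-air correction = 0.3086 × 3350.7 = 1034.03 mGal
Free-air anomaly = 981423.11 − 982179.12 + (1034.03) = 278.02 mGal
Bouguer slab correction = 0.04193 × 2.87 × 3350.7 = 403.22 mGal
Simple Bouguer anomaly = 278.02 − (403.22) = -125.20 mGal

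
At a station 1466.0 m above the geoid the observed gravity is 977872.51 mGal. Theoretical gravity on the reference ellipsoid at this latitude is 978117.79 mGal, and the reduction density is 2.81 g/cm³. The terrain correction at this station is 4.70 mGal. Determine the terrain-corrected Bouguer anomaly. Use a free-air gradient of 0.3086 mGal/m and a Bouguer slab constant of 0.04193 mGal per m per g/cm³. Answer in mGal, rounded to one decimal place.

Free-air correction = 0.3086 × 1466.0 = 452.41 mGal
Free-air anomaly = 977872.51 − 978117.79 + (452.41) = 207.13 mGal
Bouguer slab correction = 0.04193 × 2.81 × 1466.0 = 172.73 mGal
Simple Bouguer anomaly = 207.13 − (172.73) = 34.40 mGal
Complete Bouguer anomaly = 34.40 + 4.70 = 39.10 mGal

39.1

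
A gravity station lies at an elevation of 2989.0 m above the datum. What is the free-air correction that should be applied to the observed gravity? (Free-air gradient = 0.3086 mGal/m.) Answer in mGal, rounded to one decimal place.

922.4

Free-air correction = 0.3086 × 2989.0 = 922.4 mGal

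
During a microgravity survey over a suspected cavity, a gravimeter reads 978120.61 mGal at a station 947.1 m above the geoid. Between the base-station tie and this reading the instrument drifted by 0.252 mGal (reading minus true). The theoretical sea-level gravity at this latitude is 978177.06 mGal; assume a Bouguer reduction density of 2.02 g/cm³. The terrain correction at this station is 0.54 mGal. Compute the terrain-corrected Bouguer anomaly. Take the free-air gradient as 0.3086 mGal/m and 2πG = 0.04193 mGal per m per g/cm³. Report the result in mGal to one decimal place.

155.9

Drift-corrected reading = 978120.61 − (0.252) = 978120.358 mGal
Free-air correction = 0.3086 × 947.1 = 292.28 mGal
Free-air anomaly = 978120.358 − 978177.06 + (292.28) = 235.578 mGal
Bouguer slab correction = 0.04193 × 2.02 × 947.1 = 80.22 mGal
Simple Bouguer anomaly = 235.578 − (80.22) = 155.358 mGal
Complete Bouguer anomaly = 155.358 + 0.54 = 155.898 mGal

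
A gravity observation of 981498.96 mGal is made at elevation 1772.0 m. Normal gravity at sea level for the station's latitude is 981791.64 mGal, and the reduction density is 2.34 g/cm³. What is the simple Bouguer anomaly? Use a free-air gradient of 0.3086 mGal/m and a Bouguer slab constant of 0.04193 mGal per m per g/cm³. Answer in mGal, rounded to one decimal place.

80.3

Free-air correction = 0.3086 × 1772.0 = 546.84 mGal
Free-air anomaly = 981498.96 − 981791.64 + (546.84) = 254.16 mGal
Bouguer slab correction = 0.04193 × 2.34 × 1772.0 = 173.86 mGal
Simple Bouguer anomaly = 254.16 − (173.86) = 80.30 mGal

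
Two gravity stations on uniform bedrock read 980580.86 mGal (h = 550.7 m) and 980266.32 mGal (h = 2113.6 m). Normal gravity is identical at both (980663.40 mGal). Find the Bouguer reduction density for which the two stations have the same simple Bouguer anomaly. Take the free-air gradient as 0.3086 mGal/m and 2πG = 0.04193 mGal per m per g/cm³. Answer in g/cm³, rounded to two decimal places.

Δg_obs = 980266.32 − 980580.86 = -314.54 mGal over Δh = 2113.6 − 550.7 = 1562.9 m
Equal Bouguer anomalies ⇒ Δg_obs + (0.3086 − 0.04193ρ)·Δh = 0
0.3086 − 0.04193ρ = −Δg_obs/Δh = 0.20125
ρ = (0.3086 − 0.20125) / 0.04193 = 2.56 g/cm³

2.56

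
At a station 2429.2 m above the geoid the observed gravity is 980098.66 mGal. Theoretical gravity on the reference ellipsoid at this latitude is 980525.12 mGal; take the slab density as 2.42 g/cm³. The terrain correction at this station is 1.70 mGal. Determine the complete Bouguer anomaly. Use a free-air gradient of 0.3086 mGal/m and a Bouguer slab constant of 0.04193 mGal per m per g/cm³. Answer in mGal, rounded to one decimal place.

78.4

Free-air correction = 0.3086 × 2429.2 = 749.65 mGal
Free-air anomaly = 980098.66 − 980525.12 + (749.65) = 323.19 mGal
Bouguer slab correction = 0.04193 × 2.42 × 2429.2 = 246.49 mGal
Simple Bouguer anomaly = 323.19 − (246.49) = 76.70 mGal
Complete Bouguer anomaly = 76.70 + 1.70 = 78.40 mGal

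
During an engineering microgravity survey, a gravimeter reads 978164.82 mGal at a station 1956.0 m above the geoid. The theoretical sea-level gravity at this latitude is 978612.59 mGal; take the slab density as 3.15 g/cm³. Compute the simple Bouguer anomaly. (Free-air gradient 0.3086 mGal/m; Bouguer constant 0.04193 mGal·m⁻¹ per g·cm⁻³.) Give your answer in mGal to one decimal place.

Free-air correction = 0.3086 × 1956.0 = 603.62 mGal
Free-air anomaly = 978164.82 − 978612.59 + (603.62) = 155.85 mGal
Bouguer slab correction = 0.04193 × 3.15 × 1956.0 = 258.35 mGal
Simple Bouguer anomaly = 155.85 − (258.35) = -102.50 mGal

-102.5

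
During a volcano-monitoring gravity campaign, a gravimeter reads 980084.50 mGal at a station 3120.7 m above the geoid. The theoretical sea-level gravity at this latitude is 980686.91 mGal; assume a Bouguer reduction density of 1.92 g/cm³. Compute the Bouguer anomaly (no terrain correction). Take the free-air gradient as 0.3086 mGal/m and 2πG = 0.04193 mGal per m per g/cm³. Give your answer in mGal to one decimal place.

109.4

Free-air correction = 0.3086 × 3120.7 = 963.05 mGal
Free-air anomaly = 980084.50 − 980686.91 + (963.05) = 360.64 mGal
Bouguer slab correction = 0.04193 × 1.92 × 3120.7 = 251.23 mGal
Simple Bouguer anomaly = 360.64 − (251.23) = 109.41 mGal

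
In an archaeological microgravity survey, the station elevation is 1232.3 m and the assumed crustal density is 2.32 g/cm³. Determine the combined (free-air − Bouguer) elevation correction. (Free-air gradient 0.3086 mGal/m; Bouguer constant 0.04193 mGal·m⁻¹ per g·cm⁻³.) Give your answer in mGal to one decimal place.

Combined gradient = 0.3086 − 0.04193 × 2.32 = 0.2113224 mGal/m
Combined elevation correction = 0.2113224 × 1232.3 = 260.4 mGal

260.4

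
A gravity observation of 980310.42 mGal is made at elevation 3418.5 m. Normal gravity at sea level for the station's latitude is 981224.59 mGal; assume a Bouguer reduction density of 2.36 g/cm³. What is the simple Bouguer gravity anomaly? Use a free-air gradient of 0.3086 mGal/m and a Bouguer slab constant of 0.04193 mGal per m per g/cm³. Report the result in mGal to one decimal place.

-197.5

Free-air correction = 0.3086 × 3418.5 = 1054.95 mGal
Free-air anomaly = 980310.42 − 981224.59 + (1054.95) = 140.78 mGal
Bouguer slab correction = 0.04193 × 2.36 × 3418.5 = 338.28 mGal
Simple Bouguer anomaly = 140.78 − (338.28) = -197.50 mGal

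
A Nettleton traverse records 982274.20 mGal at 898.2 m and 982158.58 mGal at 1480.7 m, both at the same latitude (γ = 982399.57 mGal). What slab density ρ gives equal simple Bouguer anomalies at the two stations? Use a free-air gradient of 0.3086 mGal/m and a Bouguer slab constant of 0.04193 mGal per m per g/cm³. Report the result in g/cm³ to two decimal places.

2.63

Δg_obs = 982158.58 − 982274.20 = -115.62 mGal over Δh = 1480.7 − 898.2 = 582.5 m
Equal Bouguer anomalies ⇒ Δg_obs + (0.3086 − 0.04193ρ)·Δh = 0
0.3086 − 0.04193ρ = −Δg_obs/Δh = 0.19849
ρ = (0.3086 − 0.19849) / 0.04193 = 2.63 g/cm³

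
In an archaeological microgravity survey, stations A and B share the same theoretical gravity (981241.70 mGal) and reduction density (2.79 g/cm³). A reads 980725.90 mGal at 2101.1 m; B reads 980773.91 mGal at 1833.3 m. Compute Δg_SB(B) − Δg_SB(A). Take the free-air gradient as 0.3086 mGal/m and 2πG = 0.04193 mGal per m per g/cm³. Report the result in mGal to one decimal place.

-3.3

Δg_SB(A) = 980725.90 − 981241.70 + 0.3086×2101.1 − 0.04193×2.79×2101.1 = -113.20 mGal
Δg_SB(B) = 980773.91 − 981241.70 + 0.3086×1833.3 − 0.04193×2.79×1833.3 = -116.50 mGal
Difference = -116.50 − (-113.20) = -3.30 mGal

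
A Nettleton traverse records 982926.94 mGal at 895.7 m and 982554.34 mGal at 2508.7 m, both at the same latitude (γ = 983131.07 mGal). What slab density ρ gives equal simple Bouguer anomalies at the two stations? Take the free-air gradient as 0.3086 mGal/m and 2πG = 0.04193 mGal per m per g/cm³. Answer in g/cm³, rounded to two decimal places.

Δg_obs = 982554.34 − 982926.94 = -372.60 mGal over Δh = 2508.7 − 895.7 = 1613.0 m
Equal Bouguer anomalies ⇒ Δg_obs + (0.3086 − 0.04193ρ)·Δh = 0
0.3086 − 0.04193ρ = −Δg_obs/Δh = 0.23100
ρ = (0.3086 − 0.23100) / 0.04193 = 1.85 g/cm³

1.85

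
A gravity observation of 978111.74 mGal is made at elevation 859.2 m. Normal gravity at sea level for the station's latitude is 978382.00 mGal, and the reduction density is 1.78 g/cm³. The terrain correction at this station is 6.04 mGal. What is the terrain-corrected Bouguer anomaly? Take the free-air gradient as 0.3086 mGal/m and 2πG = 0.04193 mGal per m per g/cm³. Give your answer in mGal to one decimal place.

-63.2

Free-air correction = 0.3086 × 859.2 = 265.15 mGal
Free-air anomaly = 978111.74 − 978382.00 + (265.15) = -5.11 mGal
Bouguer slab correction = 0.04193 × 1.78 × 859.2 = 64.13 mGal
Simple Bouguer anomaly = -5.11 − (64.13) = -69.24 mGal
Complete Bouguer anomaly = -69.24 + 6.04 = -63.20 mGal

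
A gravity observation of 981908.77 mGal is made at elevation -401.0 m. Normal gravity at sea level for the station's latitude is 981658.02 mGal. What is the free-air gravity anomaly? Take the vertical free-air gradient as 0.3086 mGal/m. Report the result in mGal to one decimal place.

127.0

Free-air correction = 0.3086 × -401.0 = -123.75 mGal
Free-air anomaly = 981908.77 − 981658.02 + (-123.75) = 127.00 mGal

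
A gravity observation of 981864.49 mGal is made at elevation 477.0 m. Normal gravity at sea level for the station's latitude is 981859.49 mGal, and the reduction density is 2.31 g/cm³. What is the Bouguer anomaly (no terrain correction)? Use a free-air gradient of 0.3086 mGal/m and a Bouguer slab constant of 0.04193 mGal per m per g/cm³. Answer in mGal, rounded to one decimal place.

Free-air correction = 0.3086 × 477.0 = 147.20 mGal
Free-air anomaly = 981864.49 − 981859.49 + (147.20) = 152.20 mGal
Bouguer slab correction = 0.04193 × 2.31 × 477.0 = 46.20 mGal
Simple Bouguer anomaly = 152.20 − (46.20) = 106.00 mGal

106.0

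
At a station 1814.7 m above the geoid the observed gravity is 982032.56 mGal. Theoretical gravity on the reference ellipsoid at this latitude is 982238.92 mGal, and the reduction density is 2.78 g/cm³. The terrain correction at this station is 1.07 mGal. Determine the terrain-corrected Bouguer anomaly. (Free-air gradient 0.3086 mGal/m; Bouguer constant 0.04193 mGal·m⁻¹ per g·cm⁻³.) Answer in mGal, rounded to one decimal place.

Free-air correction = 0.3086 × 1814.7 = 560.02 mGal
Free-air anomaly = 982032.56 − 982238.92 + (560.02) = 353.66 mGal
Bouguer slab correction = 0.04193 × 2.78 × 1814.7 = 211.53 mGal
Simple Bouguer anomaly = 353.66 − (211.53) = 142.13 mGal
Complete Bouguer anomaly = 142.13 + 1.07 = 143.20 mGal

143.2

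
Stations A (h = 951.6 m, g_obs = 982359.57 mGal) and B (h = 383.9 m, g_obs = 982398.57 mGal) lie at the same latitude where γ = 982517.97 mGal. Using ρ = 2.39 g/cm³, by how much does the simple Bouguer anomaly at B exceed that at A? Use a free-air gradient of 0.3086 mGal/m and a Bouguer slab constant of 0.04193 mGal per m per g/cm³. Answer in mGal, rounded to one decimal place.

-79.3

Δg_SB(A) = 982359.57 − 982517.97 + 0.3086×951.6 − 0.04193×2.39×951.6 = 39.90 mGal
Δg_SB(B) = 982398.57 − 982517.97 + 0.3086×383.9 − 0.04193×2.39×383.9 = -39.40 mGal
Difference = -39.40 − (39.90) = -79.30 mGal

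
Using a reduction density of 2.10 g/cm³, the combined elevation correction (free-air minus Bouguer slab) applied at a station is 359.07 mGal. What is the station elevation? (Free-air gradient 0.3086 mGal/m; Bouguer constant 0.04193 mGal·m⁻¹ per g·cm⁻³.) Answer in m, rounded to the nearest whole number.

1628

Combined gradient = 0.3086 − 0.04193 × 2.10 = 0.2205470 mGal/m
h = 359.07 / 0.2205470 = 1628.09 m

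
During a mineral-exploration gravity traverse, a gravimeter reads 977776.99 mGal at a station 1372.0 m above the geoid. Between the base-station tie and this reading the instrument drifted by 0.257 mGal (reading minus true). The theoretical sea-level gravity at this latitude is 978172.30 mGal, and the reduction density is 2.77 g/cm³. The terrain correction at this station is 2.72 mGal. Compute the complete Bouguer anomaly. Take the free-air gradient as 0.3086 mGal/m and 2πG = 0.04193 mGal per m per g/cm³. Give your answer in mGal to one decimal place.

-128.8

Drift-corrected reading = 977776.99 − (0.257) = 977776.733 mGal
Free-air correction = 0.3086 × 1372.0 = 423.40 mGal
Free-air anomaly = 977776.733 − 978172.30 + (423.40) = 27.833 mGal
Bouguer slab correction = 0.04193 × 2.77 × 1372.0 = 159.35 mGal
Simple Bouguer anomaly = 27.833 − (159.35) = -131.517 mGal
Complete Bouguer anomaly = -131.517 + 2.72 = -128.797 mGal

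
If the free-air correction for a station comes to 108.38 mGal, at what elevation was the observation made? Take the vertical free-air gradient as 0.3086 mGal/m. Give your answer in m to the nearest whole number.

h = 108.38 / 0.3086 = 351.20 m

351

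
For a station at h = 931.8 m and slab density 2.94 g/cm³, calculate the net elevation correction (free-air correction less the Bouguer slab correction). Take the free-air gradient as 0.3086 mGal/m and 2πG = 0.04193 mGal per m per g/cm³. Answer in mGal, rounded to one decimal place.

172.7

Combined gradient = 0.3086 − 0.04193 × 2.94 = 0.1853258 mGal/m
Combined elevation correction = 0.1853258 × 931.8 = 172.7 mGal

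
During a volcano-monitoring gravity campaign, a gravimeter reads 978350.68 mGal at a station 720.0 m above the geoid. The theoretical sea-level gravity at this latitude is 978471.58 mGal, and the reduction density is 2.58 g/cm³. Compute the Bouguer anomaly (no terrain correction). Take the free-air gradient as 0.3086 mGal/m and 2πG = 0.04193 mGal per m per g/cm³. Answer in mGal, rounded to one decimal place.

Free-air correction = 0.3086 × 720.0 = 222.19 mGal
Free-air anomaly = 978350.68 − 978471.58 + (222.19) = 101.29 mGal
Bouguer slab correction = 0.04193 × 2.58 × 720.0 = 77.89 mGal
Simple Bouguer anomaly = 101.29 − (77.89) = 23.40 mGal

23.4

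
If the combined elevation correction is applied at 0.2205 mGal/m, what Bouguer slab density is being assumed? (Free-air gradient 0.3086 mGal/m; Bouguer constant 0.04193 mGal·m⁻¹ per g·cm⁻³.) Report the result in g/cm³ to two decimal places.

2.10

0.2205 = 0.3086 − 0.04193 × ρ
ρ = (0.3086 − 0.2205) / 0.04193 = 2.10 g/cm³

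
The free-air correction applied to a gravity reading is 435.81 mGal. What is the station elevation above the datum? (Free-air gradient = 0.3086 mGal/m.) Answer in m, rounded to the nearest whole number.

1412

h = 435.81 / 0.3086 = 1412.22 m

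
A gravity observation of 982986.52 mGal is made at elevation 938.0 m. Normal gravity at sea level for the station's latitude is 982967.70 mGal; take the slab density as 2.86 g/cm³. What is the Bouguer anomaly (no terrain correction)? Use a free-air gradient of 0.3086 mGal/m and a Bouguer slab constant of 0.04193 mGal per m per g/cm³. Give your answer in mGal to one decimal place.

Free-air correction = 0.3086 × 938.0 = 289.47 mGal
Free-air anomaly = 982986.52 − 982967.70 + (289.47) = 308.29 mGal
Bouguer slab correction = 0.04193 × 2.86 × 938.0 = 112.48 mGal
Simple Bouguer anomaly = 308.29 − (112.48) = 195.81 mGal

195.8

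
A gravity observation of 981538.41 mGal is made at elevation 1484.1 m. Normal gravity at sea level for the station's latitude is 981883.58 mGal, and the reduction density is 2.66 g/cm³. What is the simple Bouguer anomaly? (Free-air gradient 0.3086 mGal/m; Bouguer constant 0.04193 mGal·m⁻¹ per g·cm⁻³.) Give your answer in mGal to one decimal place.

Free-air correction = 0.3086 × 1484.1 = 457.99 mGal
Free-air anomaly = 981538.41 − 981883.58 + (457.99) = 112.82 mGal
Bouguer slab correction = 0.04193 × 2.66 × 1484.1 = 165.53 mGal
Simple Bouguer anomaly = 112.82 − (165.53) = -52.71 mGal

-52.7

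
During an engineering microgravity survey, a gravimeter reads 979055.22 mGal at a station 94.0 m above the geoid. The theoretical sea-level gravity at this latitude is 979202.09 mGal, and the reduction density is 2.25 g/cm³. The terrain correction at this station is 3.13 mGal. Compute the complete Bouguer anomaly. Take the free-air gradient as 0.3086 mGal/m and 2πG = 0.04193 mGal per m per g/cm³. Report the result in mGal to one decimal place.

-123.6

Free-air correction = 0.3086 × 94.0 = 29.01 mGal
Free-air anomaly = 979055.22 − 979202.09 + (29.01) = -117.86 mGal
Bouguer slab correction = 0.04193 × 2.25 × 94.0 = 8.87 mGal
Simple Bouguer anomaly = -117.86 − (8.87) = -126.73 mGal
Complete Bouguer anomaly = -126.73 + 3.13 = -123.60 mGal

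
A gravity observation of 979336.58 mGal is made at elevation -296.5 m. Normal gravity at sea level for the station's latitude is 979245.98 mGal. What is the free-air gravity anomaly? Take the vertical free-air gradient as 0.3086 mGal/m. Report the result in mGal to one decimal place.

-0.9

Free-air correction = 0.3086 × -296.5 = -91.50 mGal
Free-air anomaly = 979336.58 − 979245.98 + (-91.50) = -0.90 mGal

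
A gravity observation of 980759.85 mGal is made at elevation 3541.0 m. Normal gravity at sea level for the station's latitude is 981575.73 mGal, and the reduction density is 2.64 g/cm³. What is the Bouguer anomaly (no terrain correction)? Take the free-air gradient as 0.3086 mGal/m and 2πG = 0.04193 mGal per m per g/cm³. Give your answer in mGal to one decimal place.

Free-air correction = 0.3086 × 3541.0 = 1092.75 mGal
Free-air anomaly = 980759.85 − 981575.73 + (1092.75) = 276.87 mGal
Bouguer slab correction = 0.04193 × 2.64 × 3541.0 = 391.97 mGal
Simple Bouguer anomaly = 276.87 − (391.97) = -115.10 mGal

-115.1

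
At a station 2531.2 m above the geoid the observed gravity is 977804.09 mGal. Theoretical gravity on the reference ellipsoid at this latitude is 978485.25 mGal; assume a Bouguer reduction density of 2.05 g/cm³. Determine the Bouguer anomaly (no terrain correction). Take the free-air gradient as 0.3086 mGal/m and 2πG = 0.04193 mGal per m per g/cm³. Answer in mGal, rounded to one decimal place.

-117.6

Free-air correction = 0.3086 × 2531.2 = 781.13 mGal
Free-air anomaly = 977804.09 − 978485.25 + (781.13) = 99.97 mGal
Bouguer slab correction = 0.04193 × 2.05 × 2531.2 = 217.57 mGal
Simple Bouguer anomaly = 99.97 − (217.57) = -117.60 mGal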